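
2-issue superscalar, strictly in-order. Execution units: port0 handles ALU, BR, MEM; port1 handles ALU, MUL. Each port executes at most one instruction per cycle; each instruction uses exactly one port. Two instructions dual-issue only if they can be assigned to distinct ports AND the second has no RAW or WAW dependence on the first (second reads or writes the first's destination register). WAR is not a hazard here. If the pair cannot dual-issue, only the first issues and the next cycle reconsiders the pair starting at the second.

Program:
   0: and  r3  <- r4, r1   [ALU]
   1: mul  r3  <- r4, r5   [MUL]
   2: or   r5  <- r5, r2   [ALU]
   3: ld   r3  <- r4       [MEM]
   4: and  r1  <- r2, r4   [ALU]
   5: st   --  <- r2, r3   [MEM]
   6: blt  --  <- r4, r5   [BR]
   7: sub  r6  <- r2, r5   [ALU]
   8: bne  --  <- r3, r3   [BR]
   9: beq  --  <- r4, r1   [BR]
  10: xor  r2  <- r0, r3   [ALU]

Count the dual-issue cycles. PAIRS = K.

0. and.ALU @i0  | WAW r3
1. mul.MUL or.ALU @i1,i2  | pair
2. ld.MEM and.ALU @i3,i4  | pair
3. st.MEM @i5  | no-port MEM/BR
4. blt.BR sub.ALU @i6,i7  | pair
5. bne.BR @i8  | no-port BR/BR
6. beq.BR xor.ALU @i9,i10  | pair

PAIRS = 4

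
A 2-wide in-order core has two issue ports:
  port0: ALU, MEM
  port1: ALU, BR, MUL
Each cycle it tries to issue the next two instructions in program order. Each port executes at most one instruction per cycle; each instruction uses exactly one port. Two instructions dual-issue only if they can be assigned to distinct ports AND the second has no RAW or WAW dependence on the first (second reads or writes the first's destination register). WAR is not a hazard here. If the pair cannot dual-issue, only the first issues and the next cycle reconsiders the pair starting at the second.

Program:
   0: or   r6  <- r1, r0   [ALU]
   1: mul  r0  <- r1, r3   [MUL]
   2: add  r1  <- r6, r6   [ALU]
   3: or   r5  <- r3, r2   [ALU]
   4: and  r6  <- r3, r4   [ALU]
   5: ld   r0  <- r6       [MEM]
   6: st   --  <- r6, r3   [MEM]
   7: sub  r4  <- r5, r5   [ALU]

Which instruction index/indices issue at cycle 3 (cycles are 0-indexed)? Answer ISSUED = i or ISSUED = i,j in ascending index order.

ISSUED = 5

  cy0 -> i0/i1 (or+mul) 2-wide
  cy1 -> i2/i3 (add+or) 2-wide
  cy2 -> i4 (and) RAW r6
  cy3 -> i5 (ld) no-port MEM/MEM
  cy4 -> i6/i7 (st+sub) 2-wide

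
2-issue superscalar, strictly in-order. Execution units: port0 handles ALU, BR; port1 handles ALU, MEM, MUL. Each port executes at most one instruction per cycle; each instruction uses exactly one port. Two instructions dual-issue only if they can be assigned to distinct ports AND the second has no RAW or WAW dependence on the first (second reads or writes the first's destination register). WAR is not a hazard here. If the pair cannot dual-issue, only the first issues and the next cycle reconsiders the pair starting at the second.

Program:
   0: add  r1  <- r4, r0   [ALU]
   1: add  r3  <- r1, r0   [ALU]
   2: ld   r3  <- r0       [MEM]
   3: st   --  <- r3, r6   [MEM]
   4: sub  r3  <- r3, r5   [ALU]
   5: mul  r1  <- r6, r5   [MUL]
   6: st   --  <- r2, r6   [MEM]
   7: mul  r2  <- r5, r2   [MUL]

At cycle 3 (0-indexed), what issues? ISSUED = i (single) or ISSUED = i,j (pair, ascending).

t=0 i0:add.ALU ; RAW r1
t=1 i1:add.ALU ; WAW r3
t=2 i2:ld.MEM ; no-port MEM/MEM
t=3 i3,i4:st.MEM/sub.ALU ; dual
t=4 i5:mul.MUL ; no-port MUL/MEM
t=5 i6:st.MEM ; no-port MEM/MUL
t=6 i7:mul.MUL ; tail

ISSUED = 3,4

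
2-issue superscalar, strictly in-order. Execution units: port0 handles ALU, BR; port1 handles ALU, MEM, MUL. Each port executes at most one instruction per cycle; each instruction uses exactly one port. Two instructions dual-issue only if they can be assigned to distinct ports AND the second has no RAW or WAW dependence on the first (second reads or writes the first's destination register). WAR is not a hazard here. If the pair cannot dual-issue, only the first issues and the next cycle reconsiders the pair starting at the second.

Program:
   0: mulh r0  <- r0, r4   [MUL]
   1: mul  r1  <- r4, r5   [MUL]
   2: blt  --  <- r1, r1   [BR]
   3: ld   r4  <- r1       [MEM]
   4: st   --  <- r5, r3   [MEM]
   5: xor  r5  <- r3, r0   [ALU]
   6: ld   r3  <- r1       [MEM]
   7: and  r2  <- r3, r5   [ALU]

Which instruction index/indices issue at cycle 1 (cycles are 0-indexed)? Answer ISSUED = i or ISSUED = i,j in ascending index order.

ISSUED = 1

#0 head=0: mulh.MUL i0 no-port MUL/MUL
#1 head=1: mul.MUL i1 RAW r1
#2 head=2: blt.BR+ld.MEM i2+i3 dual
#3 head=4: st.MEM+xor.ALU i4+i5 dual
#4 head=6: ld.MEM i6 RAW r3
#5 head=7: and.ALU i7 tail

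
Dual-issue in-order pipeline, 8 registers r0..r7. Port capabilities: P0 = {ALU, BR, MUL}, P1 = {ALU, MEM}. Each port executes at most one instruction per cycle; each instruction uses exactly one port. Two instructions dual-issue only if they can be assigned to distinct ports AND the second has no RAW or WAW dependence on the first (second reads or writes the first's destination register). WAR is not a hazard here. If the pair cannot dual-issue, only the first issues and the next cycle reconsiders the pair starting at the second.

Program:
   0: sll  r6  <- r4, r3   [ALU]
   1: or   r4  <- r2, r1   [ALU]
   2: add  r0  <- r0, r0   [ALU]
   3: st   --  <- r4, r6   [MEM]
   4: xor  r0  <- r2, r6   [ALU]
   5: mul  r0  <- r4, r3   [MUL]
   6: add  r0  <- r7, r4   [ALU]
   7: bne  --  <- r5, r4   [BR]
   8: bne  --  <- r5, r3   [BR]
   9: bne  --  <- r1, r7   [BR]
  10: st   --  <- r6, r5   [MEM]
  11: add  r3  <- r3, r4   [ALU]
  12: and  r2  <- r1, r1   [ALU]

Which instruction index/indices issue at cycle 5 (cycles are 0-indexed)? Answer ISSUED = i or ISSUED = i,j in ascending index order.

ISSUED = 8

0. sll;or @i0&i1  | dual
1. add;st @i2&i3  | dual
2. xor @i4  | WAW r0
3. mul @i5  | WAW r0
4. add;bne @i6&i7  | dual
5. bne @i8  | no-port BR/BR
6. bne;st @i9&i10  | dual
7. add;and @i11&i12  | dual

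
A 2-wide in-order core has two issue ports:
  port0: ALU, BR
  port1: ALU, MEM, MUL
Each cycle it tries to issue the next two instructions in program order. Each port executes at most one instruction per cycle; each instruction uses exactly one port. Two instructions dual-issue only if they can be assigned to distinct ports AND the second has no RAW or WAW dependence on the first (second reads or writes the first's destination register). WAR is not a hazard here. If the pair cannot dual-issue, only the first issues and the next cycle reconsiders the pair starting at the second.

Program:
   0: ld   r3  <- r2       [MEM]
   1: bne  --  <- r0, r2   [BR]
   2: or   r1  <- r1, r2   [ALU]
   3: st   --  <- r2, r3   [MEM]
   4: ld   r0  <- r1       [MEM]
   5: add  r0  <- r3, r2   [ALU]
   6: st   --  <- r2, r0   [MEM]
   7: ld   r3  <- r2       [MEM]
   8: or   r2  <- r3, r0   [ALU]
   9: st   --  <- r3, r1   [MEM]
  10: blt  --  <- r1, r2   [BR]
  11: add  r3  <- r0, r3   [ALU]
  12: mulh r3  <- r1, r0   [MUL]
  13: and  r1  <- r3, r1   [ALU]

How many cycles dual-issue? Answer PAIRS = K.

#0 head=0: ld;bne i0&i1 pair
#1 head=2: or;st i2&i3 pair
#2 head=4: ld i4 WAW r0
#3 head=5: add i5 RAW r0
#4 head=6: st i6 no-port MEM/MEM
#5 head=7: ld i7 RAW r3
#6 head=8: or;st i8&i9 pair
#7 head=10: blt;add i10&i11 pair
#8 head=12: mulh i12 RAW r3
#9 head=13: and i13 tail

PAIRS = 4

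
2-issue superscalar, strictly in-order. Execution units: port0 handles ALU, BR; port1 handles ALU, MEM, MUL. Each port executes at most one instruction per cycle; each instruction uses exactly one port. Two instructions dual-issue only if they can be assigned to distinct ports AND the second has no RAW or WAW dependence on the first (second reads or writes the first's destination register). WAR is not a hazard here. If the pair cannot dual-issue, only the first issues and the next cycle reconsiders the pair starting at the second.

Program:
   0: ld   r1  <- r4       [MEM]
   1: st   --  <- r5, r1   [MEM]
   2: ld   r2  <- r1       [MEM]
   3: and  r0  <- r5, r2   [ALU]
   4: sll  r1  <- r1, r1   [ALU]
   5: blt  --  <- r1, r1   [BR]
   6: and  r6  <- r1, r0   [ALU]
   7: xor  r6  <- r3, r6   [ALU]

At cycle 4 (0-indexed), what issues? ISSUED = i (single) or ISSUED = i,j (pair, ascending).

ISSUED = 5,6

[0] i0  ld.MEM  -- no-port MEM/MEM
[1] i1  st.MEM  -- no-port MEM/MEM
[2] i2  ld.MEM  -- RAW r2
[3] i3&i4  and.ALU sll.ALU  -- 2-wide
[4] i5&i6  blt.BR and.ALU  -- 2-wide
[5] i7  xor.ALU  -- tail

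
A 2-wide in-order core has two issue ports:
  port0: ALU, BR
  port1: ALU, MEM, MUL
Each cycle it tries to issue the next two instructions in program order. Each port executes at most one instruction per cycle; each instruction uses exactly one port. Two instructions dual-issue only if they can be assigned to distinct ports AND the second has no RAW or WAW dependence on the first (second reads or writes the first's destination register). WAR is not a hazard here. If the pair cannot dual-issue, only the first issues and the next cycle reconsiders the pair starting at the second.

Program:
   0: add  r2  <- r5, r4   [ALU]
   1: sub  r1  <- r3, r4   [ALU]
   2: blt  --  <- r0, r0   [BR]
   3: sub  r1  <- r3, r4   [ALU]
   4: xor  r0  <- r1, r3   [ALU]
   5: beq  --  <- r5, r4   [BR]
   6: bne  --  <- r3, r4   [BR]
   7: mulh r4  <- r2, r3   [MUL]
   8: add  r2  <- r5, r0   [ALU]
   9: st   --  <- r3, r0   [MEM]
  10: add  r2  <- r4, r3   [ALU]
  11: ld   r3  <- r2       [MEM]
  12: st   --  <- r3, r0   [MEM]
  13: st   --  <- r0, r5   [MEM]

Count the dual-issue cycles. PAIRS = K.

PAIRS = 5

#0 head=0: add/sub i0/i1 dual
#1 head=2: blt/sub i2/i3 dual
#2 head=4: xor/beq i4/i5 dual
#3 head=6: bne/mulh i6/i7 dual
#4 head=8: add/st i8/i9 dual
#5 head=10: add i10 RAW r2
#6 head=11: ld i11 no-port MEM/MEM
#7 head=12: st i12 no-port MEM/MEM
#8 head=13: st i13 tail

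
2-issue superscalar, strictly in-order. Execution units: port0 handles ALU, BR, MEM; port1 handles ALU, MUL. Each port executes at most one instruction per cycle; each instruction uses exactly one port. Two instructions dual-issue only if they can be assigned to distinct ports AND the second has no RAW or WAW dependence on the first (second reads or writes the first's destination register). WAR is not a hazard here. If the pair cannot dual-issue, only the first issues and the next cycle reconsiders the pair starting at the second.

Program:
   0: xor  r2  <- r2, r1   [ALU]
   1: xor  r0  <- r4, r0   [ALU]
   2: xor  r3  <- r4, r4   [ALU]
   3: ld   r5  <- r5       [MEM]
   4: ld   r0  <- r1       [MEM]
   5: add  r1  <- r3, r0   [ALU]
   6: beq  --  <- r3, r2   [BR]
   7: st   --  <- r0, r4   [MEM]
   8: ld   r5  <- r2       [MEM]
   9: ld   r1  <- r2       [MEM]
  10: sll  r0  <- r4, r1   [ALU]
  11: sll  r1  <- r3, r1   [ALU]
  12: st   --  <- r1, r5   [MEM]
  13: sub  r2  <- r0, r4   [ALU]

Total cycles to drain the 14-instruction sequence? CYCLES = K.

CYCLES = 9

  cy0 -> i0,i1 (xor+xor) pair
  cy1 -> i2,i3 (xor+ld) pair
  cy2 -> i4 (ld) RAW r0
  cy3 -> i5,i6 (add+beq) pair
  cy4 -> i7 (st) no-port MEM/MEM
  cy5 -> i8 (ld) no-port MEM/MEM
  cy6 -> i9 (ld) RAW r1
  cy7 -> i10,i11 (sll+sll) pair
  cy8 -> i12,i13 (st+sub) pair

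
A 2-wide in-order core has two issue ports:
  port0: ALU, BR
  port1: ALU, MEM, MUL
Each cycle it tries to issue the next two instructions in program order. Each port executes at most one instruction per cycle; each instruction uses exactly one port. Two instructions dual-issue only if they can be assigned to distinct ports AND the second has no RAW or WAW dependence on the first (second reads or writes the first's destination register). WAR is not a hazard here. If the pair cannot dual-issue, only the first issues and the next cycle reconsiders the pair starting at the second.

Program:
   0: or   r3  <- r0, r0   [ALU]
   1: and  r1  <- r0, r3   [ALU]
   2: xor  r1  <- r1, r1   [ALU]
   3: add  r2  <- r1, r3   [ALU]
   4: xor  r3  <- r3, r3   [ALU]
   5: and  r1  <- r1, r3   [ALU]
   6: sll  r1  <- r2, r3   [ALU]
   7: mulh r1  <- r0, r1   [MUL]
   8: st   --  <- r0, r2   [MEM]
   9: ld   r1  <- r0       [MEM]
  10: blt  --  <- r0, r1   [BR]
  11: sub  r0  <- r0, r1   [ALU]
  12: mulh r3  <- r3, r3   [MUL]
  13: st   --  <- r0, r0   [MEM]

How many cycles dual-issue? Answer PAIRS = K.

PAIRS = 2

c0: i0 or.ALU  RAW r3
c1: i1 and.ALU  RAW+WAW r1
c2: i2 xor.ALU  RAW r1
c3: i3,i4 add.ALU xor.ALU  pair
c4: i5 and.ALU  WAW r1
c5: i6 sll.ALU  RAW+WAW r1
c6: i7 mulh.MUL  no-port MUL/MEM
c7: i8 st.MEM  no-port MEM/MEM
c8: i9 ld.MEM  RAW r1
c9: i10,i11 blt.BR sub.ALU  pair
c10: i12 mulh.MUL  no-port MUL/MEM
c11: i13 st.MEM  tail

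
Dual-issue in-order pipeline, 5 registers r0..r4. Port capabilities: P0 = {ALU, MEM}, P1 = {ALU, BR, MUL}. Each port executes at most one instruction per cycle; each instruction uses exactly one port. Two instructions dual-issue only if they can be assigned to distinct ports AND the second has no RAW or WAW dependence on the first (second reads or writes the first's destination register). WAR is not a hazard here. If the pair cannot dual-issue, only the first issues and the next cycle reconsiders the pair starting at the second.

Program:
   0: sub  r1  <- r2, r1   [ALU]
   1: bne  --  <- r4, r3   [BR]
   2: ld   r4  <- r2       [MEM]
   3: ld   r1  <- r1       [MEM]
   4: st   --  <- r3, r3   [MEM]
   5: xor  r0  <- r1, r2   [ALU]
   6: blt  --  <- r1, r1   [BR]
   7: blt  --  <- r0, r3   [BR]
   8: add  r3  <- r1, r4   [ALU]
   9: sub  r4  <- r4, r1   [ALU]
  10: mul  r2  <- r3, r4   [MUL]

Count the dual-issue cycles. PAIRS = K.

c0: i0+i1 sub bne  dual
c1: i2 ld  no-port MEM/MEM
c2: i3 ld  no-port MEM/MEM
c3: i4+i5 st xor  dual
c4: i6 blt  no-port BR/BR
c5: i7+i8 blt add  dual
c6: i9 sub  RAW r4
c7: i10 mul  tail

PAIRS = 3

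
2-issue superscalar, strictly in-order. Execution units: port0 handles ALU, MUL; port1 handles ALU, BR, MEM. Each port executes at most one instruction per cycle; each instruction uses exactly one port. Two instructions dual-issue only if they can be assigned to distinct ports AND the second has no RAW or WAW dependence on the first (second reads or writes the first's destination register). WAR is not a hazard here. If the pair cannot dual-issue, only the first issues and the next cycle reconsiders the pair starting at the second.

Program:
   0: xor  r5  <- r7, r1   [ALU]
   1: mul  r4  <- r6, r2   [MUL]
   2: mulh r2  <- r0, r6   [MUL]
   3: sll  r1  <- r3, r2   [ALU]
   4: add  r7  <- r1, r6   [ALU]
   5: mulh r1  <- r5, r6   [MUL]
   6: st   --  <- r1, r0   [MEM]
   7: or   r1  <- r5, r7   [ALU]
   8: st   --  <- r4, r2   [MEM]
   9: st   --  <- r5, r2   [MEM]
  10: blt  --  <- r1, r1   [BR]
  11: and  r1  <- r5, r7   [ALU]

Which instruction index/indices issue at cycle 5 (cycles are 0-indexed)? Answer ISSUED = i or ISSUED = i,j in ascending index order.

ISSUED = 8

0. xor;mul @i0+i1  | dual
1. mulh @i2  | RAW r2
2. sll @i3  | RAW r1
3. add;mulh @i4+i5  | dual
4. st;or @i6+i7  | dual
5. st @i8  | no-port MEM/MEM
6. st @i9  | no-port MEM/BR
7. blt;and @i10+i11  | dual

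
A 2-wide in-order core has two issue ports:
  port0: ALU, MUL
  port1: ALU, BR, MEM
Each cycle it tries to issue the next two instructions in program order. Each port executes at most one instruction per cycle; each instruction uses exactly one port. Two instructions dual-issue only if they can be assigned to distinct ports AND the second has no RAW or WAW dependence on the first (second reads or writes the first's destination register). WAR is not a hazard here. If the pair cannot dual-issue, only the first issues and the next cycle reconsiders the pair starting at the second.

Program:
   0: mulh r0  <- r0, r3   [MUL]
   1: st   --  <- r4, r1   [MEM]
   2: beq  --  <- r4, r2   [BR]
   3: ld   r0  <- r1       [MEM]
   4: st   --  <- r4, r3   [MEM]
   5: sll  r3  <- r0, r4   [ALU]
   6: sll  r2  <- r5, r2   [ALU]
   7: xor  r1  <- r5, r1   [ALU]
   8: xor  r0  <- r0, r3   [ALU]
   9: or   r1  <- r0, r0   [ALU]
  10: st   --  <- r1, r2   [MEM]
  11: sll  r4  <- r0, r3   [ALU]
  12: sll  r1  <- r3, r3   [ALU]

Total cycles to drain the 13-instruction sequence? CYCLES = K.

CYCLES = 9

#0 head=0: mulh;st i0+i1 pair
#1 head=2: beq i2 no-port BR/MEM
#2 head=3: ld i3 no-port MEM/MEM
#3 head=4: st;sll i4+i5 pair
#4 head=6: sll;xor i6+i7 pair
#5 head=8: xor i8 RAW r0
#6 head=9: or i9 RAW r1
#7 head=10: st;sll i10+i11 pair
#8 head=12: sll i12 tail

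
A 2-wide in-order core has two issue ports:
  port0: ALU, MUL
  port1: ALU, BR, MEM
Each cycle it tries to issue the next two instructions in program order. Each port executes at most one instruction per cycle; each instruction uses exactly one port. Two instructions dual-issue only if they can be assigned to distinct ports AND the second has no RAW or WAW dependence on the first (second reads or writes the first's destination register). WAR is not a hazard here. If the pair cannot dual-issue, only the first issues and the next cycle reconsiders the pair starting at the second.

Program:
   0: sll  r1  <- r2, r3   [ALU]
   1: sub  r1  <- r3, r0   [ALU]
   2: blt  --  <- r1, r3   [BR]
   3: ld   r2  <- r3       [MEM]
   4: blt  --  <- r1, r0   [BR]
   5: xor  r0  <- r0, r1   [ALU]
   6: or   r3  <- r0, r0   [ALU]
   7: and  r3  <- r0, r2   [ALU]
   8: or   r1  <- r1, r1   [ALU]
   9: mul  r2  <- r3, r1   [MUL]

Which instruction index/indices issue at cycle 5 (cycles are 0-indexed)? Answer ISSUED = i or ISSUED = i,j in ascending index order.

  cy0 -> i0 (sll) WAW r1
  cy1 -> i1 (sub) RAW r1
  cy2 -> i2 (blt) no-port BR/MEM
  cy3 -> i3 (ld) no-port MEM/BR
  cy4 -> i4+i5 (blt+xor) pair
  cy5 -> i6 (or) WAW r3
  cy6 -> i7+i8 (and+or) pair
  cy7 -> i9 (mul) tail

ISSUED = 6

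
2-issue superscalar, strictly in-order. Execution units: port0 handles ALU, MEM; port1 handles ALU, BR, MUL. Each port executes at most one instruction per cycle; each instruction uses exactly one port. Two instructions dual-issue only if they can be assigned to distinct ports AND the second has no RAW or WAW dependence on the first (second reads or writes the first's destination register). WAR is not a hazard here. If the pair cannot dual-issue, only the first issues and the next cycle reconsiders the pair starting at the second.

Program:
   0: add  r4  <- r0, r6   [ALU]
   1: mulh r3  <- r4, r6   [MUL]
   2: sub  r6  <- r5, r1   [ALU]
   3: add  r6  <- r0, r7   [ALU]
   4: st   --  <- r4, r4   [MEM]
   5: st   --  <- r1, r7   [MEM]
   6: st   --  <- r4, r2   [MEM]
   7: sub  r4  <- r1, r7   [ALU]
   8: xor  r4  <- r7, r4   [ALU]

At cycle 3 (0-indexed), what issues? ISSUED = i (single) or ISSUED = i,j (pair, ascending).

ISSUED = 5

c0: i0 add  RAW r4
c1: i1&i2 mulh+sub  dual
c2: i3&i4 add+st  dual
c3: i5 st  no-port MEM/MEM
c4: i6&i7 st+sub  dual
c5: i8 xor  tail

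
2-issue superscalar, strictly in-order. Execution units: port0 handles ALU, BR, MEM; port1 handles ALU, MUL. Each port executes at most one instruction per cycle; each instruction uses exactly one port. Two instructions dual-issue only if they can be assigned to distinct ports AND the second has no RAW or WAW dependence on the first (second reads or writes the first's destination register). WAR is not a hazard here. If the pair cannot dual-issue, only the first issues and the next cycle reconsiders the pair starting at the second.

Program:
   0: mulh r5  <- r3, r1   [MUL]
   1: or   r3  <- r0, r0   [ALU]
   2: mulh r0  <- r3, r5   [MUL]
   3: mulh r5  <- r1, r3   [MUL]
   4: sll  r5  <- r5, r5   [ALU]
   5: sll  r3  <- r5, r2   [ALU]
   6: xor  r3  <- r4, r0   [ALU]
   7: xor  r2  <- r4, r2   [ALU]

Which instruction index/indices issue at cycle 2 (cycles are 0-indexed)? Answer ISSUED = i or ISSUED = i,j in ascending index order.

t=0 i0,i1:mulh.MUL or.ALU ; pair
t=1 i2:mulh.MUL ; no-port MUL/MUL
t=2 i3:mulh.MUL ; RAW+WAW r5
t=3 i4:sll.ALU ; RAW r5
t=4 i5:sll.ALU ; WAW r3
t=5 i6,i7:xor.ALU xor.ALU ; pair

ISSUED = 3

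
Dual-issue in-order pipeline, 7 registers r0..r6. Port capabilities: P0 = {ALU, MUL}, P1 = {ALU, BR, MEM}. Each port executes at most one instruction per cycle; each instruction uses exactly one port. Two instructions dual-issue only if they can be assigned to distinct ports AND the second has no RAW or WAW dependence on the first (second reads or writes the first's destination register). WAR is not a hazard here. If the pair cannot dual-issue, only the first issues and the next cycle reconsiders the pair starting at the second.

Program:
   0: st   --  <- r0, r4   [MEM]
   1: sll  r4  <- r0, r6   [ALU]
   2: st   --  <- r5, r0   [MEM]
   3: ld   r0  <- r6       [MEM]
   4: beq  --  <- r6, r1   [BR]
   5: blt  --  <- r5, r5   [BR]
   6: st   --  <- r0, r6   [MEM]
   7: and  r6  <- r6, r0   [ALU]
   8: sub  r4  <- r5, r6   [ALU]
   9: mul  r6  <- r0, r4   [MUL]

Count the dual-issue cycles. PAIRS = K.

PAIRS = 2

t=0 i0/i1:st/sll ; pair
t=1 i2:st ; no-port MEM/MEM
t=2 i3:ld ; no-port MEM/BR
t=3 i4:beq ; no-port BR/BR
t=4 i5:blt ; no-port BR/MEM
t=5 i6/i7:st/and ; pair
t=6 i8:sub ; RAW r4
t=7 i9:mul ; tail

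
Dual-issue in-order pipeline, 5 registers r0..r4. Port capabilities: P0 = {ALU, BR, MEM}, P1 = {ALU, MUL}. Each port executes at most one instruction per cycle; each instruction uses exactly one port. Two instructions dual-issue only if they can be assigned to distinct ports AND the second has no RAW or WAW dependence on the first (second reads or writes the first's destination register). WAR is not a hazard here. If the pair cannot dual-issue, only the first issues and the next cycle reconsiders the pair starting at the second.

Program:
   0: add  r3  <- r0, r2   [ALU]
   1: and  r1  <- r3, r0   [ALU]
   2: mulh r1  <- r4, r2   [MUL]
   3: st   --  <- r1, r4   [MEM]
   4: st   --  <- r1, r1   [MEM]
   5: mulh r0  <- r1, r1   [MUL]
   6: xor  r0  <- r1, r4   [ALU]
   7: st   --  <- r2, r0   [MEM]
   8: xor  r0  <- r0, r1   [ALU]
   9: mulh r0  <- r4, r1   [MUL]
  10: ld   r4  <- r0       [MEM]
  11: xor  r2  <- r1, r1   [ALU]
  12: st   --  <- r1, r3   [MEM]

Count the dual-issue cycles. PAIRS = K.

PAIRS = 3

#0 head=0: add.ALU i0 RAW r3
#1 head=1: and.ALU i1 WAW r1
#2 head=2: mulh.MUL i2 RAW r1
#3 head=3: st.MEM i3 no-port MEM/MEM
#4 head=4: st.MEM mulh.MUL i4+i5 pair
#5 head=6: xor.ALU i6 RAW r0
#6 head=7: st.MEM xor.ALU i7+i8 pair
#7 head=9: mulh.MUL i9 RAW r0
#8 head=10: ld.MEM xor.ALU i10+i11 pair
#9 head=12: st.MEM i12 tail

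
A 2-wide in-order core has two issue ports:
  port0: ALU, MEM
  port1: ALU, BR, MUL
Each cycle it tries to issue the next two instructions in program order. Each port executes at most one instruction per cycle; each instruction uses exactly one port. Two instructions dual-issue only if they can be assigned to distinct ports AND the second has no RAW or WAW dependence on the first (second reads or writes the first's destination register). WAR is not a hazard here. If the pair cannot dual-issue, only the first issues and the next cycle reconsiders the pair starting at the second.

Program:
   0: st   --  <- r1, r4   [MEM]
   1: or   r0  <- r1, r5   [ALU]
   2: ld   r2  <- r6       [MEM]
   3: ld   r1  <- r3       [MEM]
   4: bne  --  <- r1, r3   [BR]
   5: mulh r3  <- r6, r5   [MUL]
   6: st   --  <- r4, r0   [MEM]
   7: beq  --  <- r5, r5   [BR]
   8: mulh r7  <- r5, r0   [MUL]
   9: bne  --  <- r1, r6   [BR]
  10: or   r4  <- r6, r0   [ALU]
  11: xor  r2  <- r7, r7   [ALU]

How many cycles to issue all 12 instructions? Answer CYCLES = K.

c0: i0&i1 st.MEM+or.ALU  2-wide
c1: i2 ld.MEM  no-port MEM/MEM
c2: i3 ld.MEM  RAW r1
c3: i4 bne.BR  no-port BR/MUL
c4: i5&i6 mulh.MUL+st.MEM  2-wide
c5: i7 beq.BR  no-port BR/MUL
c6: i8 mulh.MUL  no-port MUL/BR
c7: i9&i10 bne.BR+or.ALU  2-wide
c8: i11 xor.ALU  tail

CYCLES = 9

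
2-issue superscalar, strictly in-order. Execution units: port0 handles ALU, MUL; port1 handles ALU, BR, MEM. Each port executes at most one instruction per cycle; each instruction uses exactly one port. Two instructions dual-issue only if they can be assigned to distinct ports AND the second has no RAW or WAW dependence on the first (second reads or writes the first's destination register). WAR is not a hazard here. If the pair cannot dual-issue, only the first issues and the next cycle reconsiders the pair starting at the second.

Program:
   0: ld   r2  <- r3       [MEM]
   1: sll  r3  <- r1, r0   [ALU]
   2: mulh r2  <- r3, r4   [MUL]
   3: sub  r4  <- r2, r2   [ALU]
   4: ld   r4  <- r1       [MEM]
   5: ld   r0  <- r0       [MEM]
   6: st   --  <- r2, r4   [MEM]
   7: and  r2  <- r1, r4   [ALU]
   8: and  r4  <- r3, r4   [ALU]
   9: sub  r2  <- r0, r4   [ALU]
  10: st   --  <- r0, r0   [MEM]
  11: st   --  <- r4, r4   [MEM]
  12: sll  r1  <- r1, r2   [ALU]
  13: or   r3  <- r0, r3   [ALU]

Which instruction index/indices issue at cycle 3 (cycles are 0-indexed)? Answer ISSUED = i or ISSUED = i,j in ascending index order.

  cy0 -> i0,i1 (ld+sll) pair
  cy1 -> i2 (mulh) RAW r2
  cy2 -> i3 (sub) WAW r4
  cy3 -> i4 (ld) no-port MEM/MEM
  cy4 -> i5 (ld) no-port MEM/MEM
  cy5 -> i6,i7 (st+and) pair
  cy6 -> i8 (and) RAW r4
  cy7 -> i9,i10 (sub+st) pair
  cy8 -> i11,i12 (st+sll) pair
  cy9 -> i13 (or) tail

ISSUED = 4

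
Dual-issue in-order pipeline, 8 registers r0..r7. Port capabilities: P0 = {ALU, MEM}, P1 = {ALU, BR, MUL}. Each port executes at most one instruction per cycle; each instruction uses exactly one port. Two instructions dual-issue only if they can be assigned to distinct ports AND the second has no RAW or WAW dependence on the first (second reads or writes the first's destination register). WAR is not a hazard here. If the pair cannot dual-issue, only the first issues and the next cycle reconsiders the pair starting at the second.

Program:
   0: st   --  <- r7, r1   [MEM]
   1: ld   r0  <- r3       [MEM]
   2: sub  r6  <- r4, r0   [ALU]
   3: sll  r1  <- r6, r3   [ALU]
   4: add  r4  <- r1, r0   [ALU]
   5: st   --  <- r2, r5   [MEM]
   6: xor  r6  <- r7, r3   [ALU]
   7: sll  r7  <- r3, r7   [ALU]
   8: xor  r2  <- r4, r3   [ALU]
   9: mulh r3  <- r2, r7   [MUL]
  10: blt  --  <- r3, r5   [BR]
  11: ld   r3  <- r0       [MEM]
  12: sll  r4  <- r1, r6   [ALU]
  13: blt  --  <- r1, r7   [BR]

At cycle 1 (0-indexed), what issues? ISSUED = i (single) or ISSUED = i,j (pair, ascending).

#0 head=0: st.MEM i0 no-port MEM/MEM
#1 head=1: ld.MEM i1 RAW r0
#2 head=2: sub.ALU i2 RAW r6
#3 head=3: sll.ALU i3 RAW r1
#4 head=4: add.ALU;st.MEM i4+i5 dual
#5 head=6: xor.ALU;sll.ALU i6+i7 dual
#6 head=8: xor.ALU i8 RAW r2
#7 head=9: mulh.MUL i9 no-port MUL/BR
#8 head=10: blt.BR;ld.MEM i10+i11 dual
#9 head=12: sll.ALU;blt.BR i12+i13 dual

ISSUED = 1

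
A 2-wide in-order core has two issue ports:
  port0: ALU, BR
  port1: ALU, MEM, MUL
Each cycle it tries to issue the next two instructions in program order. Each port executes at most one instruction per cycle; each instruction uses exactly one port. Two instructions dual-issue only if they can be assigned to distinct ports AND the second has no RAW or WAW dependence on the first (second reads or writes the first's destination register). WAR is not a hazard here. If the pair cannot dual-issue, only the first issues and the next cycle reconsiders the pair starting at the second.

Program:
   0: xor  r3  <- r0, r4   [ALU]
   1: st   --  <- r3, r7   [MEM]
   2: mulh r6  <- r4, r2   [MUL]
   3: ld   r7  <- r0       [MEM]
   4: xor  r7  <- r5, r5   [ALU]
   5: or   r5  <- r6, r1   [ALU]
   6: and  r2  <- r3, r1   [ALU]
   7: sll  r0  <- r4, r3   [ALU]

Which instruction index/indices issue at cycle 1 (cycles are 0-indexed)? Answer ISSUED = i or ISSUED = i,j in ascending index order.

ISSUED = 1

#0 head=0: xor.ALU i0 RAW r3
#1 head=1: st.MEM i1 no-port MEM/MUL
#2 head=2: mulh.MUL i2 no-port MUL/MEM
#3 head=3: ld.MEM i3 WAW r7
#4 head=4: xor.ALU/or.ALU i4/i5 2-wide
#5 head=6: and.ALU/sll.ALU i6/i7 2-wide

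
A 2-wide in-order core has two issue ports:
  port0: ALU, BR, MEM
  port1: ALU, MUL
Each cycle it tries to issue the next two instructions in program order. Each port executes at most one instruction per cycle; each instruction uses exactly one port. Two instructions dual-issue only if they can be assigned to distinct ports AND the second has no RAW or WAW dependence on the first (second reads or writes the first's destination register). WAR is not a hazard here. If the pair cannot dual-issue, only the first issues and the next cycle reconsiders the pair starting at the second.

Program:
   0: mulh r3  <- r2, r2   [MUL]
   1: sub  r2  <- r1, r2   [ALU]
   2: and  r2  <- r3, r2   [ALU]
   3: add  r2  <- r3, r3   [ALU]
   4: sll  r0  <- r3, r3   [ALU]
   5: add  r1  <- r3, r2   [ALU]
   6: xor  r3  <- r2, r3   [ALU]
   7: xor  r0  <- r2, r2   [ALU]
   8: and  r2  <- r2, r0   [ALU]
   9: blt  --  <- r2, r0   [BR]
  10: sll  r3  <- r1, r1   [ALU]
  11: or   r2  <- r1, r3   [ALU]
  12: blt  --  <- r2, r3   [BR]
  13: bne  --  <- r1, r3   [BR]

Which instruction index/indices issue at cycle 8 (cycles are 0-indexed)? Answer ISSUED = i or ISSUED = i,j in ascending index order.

  cy0 -> i0+i1 (mulh sub) dual
  cy1 -> i2 (and) WAW r2
  cy2 -> i3+i4 (add sll) dual
  cy3 -> i5+i6 (add xor) dual
  cy4 -> i7 (xor) RAW r0
  cy5 -> i8 (and) RAW r2
  cy6 -> i9+i10 (blt sll) dual
  cy7 -> i11 (or) RAW r2
  cy8 -> i12 (blt) no-port BR/BR
  cy9 -> i13 (bne) tail

ISSUED = 12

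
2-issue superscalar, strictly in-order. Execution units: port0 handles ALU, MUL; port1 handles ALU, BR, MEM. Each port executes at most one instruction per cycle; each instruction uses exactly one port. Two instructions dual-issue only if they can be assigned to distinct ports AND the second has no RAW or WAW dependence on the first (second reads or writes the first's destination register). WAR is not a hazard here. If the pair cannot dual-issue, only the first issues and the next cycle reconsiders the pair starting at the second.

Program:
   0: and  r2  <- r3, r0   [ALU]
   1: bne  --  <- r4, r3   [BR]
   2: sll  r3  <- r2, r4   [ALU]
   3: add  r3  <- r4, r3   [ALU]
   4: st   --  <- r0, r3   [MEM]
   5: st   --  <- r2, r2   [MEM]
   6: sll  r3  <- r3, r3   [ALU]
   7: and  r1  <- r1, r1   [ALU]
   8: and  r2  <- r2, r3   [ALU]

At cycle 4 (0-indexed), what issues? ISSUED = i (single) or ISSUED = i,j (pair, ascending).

ISSUED = 5,6

0. and/bne @i0,i1  | dual
1. sll @i2  | RAW+WAW r3
2. add @i3  | RAW r3
3. st @i4  | no-port MEM/MEM
4. st/sll @i5,i6  | dual
5. and/and @i7,i8  | dual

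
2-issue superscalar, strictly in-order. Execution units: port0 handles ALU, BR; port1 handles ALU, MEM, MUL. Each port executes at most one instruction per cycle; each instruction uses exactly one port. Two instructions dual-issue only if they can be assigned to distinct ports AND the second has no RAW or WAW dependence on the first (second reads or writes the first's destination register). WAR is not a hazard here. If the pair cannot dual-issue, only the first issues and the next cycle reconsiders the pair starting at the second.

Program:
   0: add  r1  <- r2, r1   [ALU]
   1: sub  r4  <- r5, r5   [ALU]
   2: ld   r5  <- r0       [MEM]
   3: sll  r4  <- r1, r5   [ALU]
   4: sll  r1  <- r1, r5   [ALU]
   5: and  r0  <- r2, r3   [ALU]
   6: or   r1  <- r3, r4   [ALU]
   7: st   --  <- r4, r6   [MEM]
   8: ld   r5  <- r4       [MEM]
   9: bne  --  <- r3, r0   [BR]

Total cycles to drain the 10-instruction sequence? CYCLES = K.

t=0 i0,i1:add+sub ; dual
t=1 i2:ld ; RAW r5
t=2 i3,i4:sll+sll ; dual
t=3 i5,i6:and+or ; dual
t=4 i7:st ; no-port MEM/MEM
t=5 i8,i9:ld+bne ; dual

CYCLES = 6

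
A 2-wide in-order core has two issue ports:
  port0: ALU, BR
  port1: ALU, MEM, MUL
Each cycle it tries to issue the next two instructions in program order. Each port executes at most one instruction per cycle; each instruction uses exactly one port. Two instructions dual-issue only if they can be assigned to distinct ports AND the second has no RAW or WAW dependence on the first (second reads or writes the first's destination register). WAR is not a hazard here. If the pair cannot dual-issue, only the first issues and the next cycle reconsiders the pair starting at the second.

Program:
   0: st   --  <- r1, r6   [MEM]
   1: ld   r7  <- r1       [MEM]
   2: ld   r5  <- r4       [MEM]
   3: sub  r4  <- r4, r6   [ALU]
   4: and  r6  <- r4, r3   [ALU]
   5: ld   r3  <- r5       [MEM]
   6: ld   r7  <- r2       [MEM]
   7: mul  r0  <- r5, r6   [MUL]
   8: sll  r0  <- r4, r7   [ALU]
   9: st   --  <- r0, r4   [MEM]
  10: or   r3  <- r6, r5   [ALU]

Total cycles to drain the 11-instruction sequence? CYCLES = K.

CYCLES = 8

[0] i0  st.MEM  -- no-port MEM/MEM
[1] i1  ld.MEM  -- no-port MEM/MEM
[2] i2/i3  ld.MEM;sub.ALU  -- pair
[3] i4/i5  and.ALU;ld.MEM  -- pair
[4] i6  ld.MEM  -- no-port MEM/MUL
[5] i7  mul.MUL  -- WAW r0
[6] i8  sll.ALU  -- RAW r0
[7] i9/i10  st.MEM;or.ALU  -- pair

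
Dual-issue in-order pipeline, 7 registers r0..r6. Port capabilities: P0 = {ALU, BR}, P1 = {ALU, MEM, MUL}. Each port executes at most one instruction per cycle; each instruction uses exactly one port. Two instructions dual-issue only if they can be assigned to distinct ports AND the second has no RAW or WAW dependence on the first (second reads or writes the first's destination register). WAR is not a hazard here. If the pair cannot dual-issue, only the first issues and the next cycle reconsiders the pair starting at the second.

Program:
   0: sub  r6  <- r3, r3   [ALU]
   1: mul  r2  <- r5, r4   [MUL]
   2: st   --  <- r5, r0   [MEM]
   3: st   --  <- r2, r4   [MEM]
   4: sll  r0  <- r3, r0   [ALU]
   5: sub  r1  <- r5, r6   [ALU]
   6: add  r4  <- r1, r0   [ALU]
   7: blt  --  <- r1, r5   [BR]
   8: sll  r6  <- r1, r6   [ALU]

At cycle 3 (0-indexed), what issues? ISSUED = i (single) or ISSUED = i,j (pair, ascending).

ISSUED = 5

t=0 i0&i1:sub.ALU/mul.MUL ; pair
t=1 i2:st.MEM ; no-port MEM/MEM
t=2 i3&i4:st.MEM/sll.ALU ; pair
t=3 i5:sub.ALU ; RAW r1
t=4 i6&i7:add.ALU/blt.BR ; pair
t=5 i8:sll.ALU ; tail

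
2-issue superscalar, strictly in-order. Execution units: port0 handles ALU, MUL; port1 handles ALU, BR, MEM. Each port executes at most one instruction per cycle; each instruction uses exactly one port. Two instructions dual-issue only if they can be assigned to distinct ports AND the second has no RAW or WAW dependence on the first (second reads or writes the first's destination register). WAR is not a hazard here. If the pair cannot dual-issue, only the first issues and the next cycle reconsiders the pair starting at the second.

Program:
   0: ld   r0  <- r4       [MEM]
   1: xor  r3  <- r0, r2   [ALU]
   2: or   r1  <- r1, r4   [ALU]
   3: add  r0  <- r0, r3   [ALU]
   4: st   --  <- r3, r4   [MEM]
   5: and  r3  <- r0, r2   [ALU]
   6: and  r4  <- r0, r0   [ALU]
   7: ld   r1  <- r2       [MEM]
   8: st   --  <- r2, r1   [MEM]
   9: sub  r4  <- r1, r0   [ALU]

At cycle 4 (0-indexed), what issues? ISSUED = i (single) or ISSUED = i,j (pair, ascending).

  cy0 -> i0 (ld) RAW r0
  cy1 -> i1+i2 (xor;or) 2-wide
  cy2 -> i3+i4 (add;st) 2-wide
  cy3 -> i5+i6 (and;and) 2-wide
  cy4 -> i7 (ld) no-port MEM/MEM
  cy5 -> i8+i9 (st;sub) 2-wide

ISSUED = 7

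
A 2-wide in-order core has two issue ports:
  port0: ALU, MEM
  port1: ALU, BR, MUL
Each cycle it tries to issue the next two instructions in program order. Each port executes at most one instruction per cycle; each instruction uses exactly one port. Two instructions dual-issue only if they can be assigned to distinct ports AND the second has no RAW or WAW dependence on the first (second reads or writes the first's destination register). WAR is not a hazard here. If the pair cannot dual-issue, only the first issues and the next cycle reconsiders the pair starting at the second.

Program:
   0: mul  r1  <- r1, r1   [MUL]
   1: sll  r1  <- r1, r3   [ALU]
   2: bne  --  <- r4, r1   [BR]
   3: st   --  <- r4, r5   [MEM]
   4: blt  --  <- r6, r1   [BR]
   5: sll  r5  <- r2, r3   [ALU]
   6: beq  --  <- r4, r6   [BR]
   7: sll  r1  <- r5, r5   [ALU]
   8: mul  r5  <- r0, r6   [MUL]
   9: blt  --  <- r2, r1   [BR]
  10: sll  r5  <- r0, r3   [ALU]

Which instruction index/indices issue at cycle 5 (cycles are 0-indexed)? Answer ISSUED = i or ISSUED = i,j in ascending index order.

t=0 i0:mul ; RAW+WAW r1
t=1 i1:sll ; RAW r1
t=2 i2,i3:bne;st ; dual
t=3 i4,i5:blt;sll ; dual
t=4 i6,i7:beq;sll ; dual
t=5 i8:mul ; no-port MUL/BR
t=6 i9,i10:blt;sll ; dual

ISSUED = 8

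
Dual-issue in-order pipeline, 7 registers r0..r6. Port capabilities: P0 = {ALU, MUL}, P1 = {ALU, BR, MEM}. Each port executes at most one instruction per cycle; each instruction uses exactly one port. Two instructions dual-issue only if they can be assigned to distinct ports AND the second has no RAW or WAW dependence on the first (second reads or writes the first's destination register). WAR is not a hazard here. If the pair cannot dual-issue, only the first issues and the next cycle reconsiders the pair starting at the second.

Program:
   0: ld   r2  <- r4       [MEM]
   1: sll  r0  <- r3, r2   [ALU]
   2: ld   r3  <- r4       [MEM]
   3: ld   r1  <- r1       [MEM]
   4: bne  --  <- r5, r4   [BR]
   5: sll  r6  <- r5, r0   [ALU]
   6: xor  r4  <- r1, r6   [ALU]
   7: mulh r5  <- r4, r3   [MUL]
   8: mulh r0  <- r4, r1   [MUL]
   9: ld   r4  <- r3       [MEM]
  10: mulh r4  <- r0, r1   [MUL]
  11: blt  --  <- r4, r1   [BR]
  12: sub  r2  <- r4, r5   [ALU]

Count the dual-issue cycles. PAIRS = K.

PAIRS = 4

[0] i0  ld.MEM  -- RAW r2
[1] i1+i2  sll.ALU ld.MEM  -- pair
[2] i3  ld.MEM  -- no-port MEM/BR
[3] i4+i5  bne.BR sll.ALU  -- pair
[4] i6  xor.ALU  -- RAW r4
[5] i7  mulh.MUL  -- no-port MUL/MUL
[6] i8+i9  mulh.MUL ld.MEM  -- pair
[7] i10  mulh.MUL  -- RAW r4
[8] i11+i12  blt.BR sub.ALU  -- pair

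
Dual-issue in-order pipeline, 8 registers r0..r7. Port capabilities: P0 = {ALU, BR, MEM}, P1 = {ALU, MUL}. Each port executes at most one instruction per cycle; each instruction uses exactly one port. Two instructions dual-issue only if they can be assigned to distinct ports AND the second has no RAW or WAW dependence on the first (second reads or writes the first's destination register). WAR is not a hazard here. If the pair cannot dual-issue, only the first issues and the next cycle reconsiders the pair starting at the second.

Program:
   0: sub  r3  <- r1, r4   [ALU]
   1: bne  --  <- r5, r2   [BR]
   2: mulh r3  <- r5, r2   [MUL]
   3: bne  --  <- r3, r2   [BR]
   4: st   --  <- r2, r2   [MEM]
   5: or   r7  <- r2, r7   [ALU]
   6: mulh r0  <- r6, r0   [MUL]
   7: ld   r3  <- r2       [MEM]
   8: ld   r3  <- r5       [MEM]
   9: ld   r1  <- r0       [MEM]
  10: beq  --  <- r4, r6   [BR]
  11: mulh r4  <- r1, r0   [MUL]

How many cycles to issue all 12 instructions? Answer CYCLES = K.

c0: i0,i1 sub.ALU;bne.BR  pair
c1: i2 mulh.MUL  RAW r3
c2: i3 bne.BR  no-port BR/MEM
c3: i4,i5 st.MEM;or.ALU  pair
c4: i6,i7 mulh.MUL;ld.MEM  pair
c5: i8 ld.MEM  no-port MEM/MEM
c6: i9 ld.MEM  no-port MEM/BR
c7: i10,i11 beq.BR;mulh.MUL  pair

CYCLES = 8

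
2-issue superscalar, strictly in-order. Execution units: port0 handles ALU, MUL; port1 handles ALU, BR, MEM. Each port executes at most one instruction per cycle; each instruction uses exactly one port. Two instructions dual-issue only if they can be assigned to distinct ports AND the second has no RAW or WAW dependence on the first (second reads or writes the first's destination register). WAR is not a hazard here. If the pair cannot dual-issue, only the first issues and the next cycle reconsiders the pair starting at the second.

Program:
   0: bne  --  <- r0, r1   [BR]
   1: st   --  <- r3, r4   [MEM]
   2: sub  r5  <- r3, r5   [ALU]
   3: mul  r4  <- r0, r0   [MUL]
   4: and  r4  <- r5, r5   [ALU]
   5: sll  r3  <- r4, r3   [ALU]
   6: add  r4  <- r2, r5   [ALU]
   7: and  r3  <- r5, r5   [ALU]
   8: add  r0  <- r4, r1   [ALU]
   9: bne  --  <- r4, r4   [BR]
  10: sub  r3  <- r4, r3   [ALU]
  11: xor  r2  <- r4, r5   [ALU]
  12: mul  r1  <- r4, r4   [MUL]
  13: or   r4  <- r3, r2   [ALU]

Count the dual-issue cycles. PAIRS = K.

PAIRS = 5

t=0 i0:bne ; no-port BR/MEM
t=1 i1,i2:st+sub ; pair
t=2 i3:mul ; WAW r4
t=3 i4:and ; RAW r4
t=4 i5,i6:sll+add ; pair
t=5 i7,i8:and+add ; pair
t=6 i9,i10:bne+sub ; pair
t=7 i11,i12:xor+mul ; pair
t=8 i13:or ; tail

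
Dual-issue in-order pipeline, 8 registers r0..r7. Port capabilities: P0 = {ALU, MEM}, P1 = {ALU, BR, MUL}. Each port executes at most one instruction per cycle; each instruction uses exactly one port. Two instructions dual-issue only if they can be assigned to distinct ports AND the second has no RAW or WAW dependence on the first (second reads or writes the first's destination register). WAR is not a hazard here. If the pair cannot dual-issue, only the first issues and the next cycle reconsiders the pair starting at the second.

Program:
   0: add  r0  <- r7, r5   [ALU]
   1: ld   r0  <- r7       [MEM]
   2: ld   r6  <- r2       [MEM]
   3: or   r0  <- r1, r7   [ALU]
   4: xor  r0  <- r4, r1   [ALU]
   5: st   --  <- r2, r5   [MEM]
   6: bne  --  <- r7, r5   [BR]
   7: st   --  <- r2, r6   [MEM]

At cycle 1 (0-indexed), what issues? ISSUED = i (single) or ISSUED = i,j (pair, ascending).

0. add @i0  | WAW r0
1. ld @i1  | no-port MEM/MEM
2. ld;or @i2/i3  | dual
3. xor;st @i4/i5  | dual
4. bne;st @i6/i7  | dual

ISSUED = 1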